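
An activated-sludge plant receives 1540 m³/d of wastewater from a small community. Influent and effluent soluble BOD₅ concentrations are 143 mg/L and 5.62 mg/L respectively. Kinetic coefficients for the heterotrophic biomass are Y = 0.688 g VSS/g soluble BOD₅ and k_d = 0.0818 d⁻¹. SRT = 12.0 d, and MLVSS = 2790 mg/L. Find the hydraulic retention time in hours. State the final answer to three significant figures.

Steady-state biomass mass balance: V·X·(1 + k_d·θ_c) = Y·Q·(S₀ − S)·θ_c, so V = 0.688 × 1540 × (143 − 5.62) × 12.0 / [2790 × (1 + 0.0818 × 12.0)] = 1.75×10^6 / 5529 = 315.9 m³.
Hydraulic retention time τ = V/Q = 315.9 / 1540 = 0.2052 d = 4.924 h.

τ ≈ 4.92 h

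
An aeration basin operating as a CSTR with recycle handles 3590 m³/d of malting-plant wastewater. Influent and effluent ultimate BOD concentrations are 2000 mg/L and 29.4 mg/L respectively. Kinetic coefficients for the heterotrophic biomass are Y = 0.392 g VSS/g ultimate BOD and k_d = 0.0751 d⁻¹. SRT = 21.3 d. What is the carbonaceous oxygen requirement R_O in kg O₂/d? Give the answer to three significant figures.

The observed yield is Y_obs = Y/(1 + k_d·θ_c) = 0.392 / (1 + 0.0751 × 21.3) = 0.392 / 2.600 = 0.1508 g VSS per g ultimate BOD removed.
Substrate removed = Q·(S₀ − S) = 3590 m³/d × (2000 − 29.4) g/m³ = 7.07×10^6 g/d = 7074 kg/d.
Net sludge production P_X = 0.1508 × 7074 = 1067 kg VSS/d.
Carbonaceous O₂ demand = substrate oxidised − cell-mass equivalent = 7074 − 1.42 × 1067 = 5560 kg O₂/d.

R_O ≈ 5560 kg O₂/d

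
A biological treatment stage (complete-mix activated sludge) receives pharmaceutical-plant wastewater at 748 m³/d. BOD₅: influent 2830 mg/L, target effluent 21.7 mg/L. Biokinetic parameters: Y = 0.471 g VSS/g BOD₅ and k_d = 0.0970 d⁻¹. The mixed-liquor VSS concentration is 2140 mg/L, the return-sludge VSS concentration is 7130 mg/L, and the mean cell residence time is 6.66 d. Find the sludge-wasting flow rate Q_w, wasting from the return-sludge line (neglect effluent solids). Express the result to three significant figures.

Rearranging the biomass balance for a CMAS with decay, V = Y·Q·ΔS·θ_c / [X·(1+k_d θ_c)] = 0.471 × 748 × (2830 − 21.7) × 6.66 / [2140 × (1 + 0.0970 × 6.66)] = 6.59×10^6 / 3522 = 1871 m³.
Wasting from the return line (neglecting effluent solids): Q_w = V·X / (θ_c·X_r) = 1871 × 2140 / (6.66 × 7130) = 84.30 m³/d.

Q_w ≈ 84.3 m³/d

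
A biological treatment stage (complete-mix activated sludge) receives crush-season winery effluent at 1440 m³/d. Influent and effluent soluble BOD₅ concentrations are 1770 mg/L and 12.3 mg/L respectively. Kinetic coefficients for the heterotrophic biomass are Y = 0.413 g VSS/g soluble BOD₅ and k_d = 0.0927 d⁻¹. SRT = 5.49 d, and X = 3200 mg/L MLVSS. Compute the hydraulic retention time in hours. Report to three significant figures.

From the SRT design equation V = Y Q (S₀−S) θ_c / [X (1 + k_d θ_c)] = 0.413 × 1440 × (1770 − 12.3) × 5.49 / [3200 × (1 + 0.0927 × 5.49)] = 5.74×10^6 / 4829 = 1189 m³.
HRT = V/Q = 1189 m³ / 1440 m³·d⁻¹ = 0.8254 d × 24 = 19.81 h.

τ ≈ 19.8 h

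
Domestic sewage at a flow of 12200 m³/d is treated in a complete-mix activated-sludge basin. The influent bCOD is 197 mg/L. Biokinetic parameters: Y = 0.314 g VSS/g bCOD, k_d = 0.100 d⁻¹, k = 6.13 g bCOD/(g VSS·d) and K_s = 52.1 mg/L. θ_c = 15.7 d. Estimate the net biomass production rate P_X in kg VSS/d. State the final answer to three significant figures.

P_X ≈ 286 kg VSS/d

Effluent substrate depends only on kinetics and SRT: S = K_s(1 + k_d θ_c) / [θ_c(Yk − k_d) − 1] = 52.1 × (1 + 0.100 × 15.7) / [15.7 × (0.314 × 6.13 − 0.100) − 1] = 133.9 / 27.65 = 4.843 mg/L.
Correct the yield for decay: Y_obs = Y/(1 + k_d θ_c) = 0.314 / (1 + 0.100 × 15.7) = 0.314 / 2.570 = 0.1222.
Substrate removed = Q·(S₀ − S) = 12200 m³/d × (197 − 4.84) g/m³ = 2.34×10^6 g/d = 2344 kg/d.
So the net sludge growth is P_X = 0.1222 × 2344 = 286.4 kg VSS/d.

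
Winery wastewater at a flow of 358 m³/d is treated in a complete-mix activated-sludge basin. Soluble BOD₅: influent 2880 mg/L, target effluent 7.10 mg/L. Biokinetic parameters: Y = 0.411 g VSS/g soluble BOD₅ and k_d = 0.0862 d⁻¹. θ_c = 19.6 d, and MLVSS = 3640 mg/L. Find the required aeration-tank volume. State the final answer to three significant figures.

Steady-state biomass mass balance: V·X·(1 + k_d·θ_c) = Y·Q·(S₀ − S)·θ_c, so V = 0.411 × 358 × (2880 − 7.10) × 19.6 / [3640 × (1 + 0.0862 × 19.6)] = 8.29×10^6 / 9790 = 846.3 m³.

V ≈ 846 m³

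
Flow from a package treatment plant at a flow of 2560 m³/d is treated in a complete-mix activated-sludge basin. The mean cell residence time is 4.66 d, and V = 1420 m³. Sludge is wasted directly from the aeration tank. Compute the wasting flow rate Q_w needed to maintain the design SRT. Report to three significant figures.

Q_w ≈ 305 m³/d

With mixed-liquor wasting, θ_c = V/Q_w, so Q_w = V/θ_c = 1420/4.66 = 304.7 m³/d.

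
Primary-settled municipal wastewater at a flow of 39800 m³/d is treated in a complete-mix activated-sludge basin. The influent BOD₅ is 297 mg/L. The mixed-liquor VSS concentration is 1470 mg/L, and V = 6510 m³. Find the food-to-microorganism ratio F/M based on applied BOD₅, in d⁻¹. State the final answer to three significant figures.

F/M ≈ 1.24 d⁻¹

Food-to-microorganism ratio F/M = Q S₀ / (V X) = 39800 × 297 / (6510 × 1470) = 1.235 d⁻¹.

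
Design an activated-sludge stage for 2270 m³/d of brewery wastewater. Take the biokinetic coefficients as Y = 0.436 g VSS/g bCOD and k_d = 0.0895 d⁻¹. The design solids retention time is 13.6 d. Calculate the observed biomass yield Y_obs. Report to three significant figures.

Y_obs ≈ 0.197 g VSS/g bCOD

The observed yield is Y_obs = Y/(1 + k_d·θ_c) = 0.436 / (1 + 0.0895 × 13.6) = 0.436 / 2.217 = 0.1966 g VSS per g bCOD removed.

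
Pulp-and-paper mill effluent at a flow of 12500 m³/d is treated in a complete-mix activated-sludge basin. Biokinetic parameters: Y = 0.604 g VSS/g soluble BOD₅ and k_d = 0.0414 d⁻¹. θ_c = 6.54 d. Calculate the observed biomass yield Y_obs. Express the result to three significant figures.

The observed yield is Y_obs = Y/(1 + k_d·θ_c) = 0.604 / (1 + 0.0414 × 6.54) = 0.604 / 1.271 = 0.4753 g VSS per g soluble BOD₅ removed.

Y_obs ≈ 0.475 g VSS/g soluble BOD₅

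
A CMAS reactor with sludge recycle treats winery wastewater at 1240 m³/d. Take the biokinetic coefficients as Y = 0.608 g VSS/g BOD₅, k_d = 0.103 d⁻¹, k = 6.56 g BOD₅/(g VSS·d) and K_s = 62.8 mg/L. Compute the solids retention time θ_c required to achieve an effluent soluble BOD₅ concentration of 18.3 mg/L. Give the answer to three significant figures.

From 1/θ_c = Y·k·S/(K_s + S) − k_d: Y·k·S/(K_s+S) = 0.608 × 6.56 × 18.3 / (62.8 + 18.3) = 0.9000 d⁻¹.
1/θ_c = 0.9000 − 0.103 = 0.7970 d⁻¹, so θ_c = 1.255 d.

θ_c ≈ 1.25 d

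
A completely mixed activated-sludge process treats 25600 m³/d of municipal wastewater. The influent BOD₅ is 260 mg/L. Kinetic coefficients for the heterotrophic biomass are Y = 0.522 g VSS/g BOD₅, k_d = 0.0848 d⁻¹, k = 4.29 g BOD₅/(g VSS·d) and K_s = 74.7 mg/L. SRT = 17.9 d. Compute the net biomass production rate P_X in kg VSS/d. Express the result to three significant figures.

P_X ≈ 1350 kg VSS/d

Effluent substrate depends only on kinetics and SRT: S = K_s(1 + k_d θ_c) / [θ_c(Yk − k_d) − 1] = 74.7 × (1 + 0.0848 × 17.9) / [17.9 × (0.522 × 4.29 − 0.0848) − 1] = 188.1 / 37.57 = 5.007 mg/L.
Observed yield with endogenous decay: Y_obs = Y / (1 + k_d·θ_c) = 0.522 / (1 + 0.0848 × 17.9) = 0.522 / 2.518 = 0.2073 g VSS/g BOD₅.
ΔS = 260 − 5.01 = 255.0 mg/L, so the substrate removal rate is 25600 × 255.0/1000 = 6528 kg BOD₅/d.
So the net sludge growth is P_X = 0.2073 × 6528 = 1353 kg VSS/d.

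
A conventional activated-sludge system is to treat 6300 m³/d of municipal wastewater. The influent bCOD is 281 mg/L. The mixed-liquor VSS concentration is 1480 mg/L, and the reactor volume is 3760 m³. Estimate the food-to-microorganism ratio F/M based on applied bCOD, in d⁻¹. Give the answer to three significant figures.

F/M ≈ 0.318 d⁻¹

Food-to-microorganism ratio F/M = Q S₀ / (V X) = 6300 × 281 / (3760 × 1480) = 0.3181 d⁻¹.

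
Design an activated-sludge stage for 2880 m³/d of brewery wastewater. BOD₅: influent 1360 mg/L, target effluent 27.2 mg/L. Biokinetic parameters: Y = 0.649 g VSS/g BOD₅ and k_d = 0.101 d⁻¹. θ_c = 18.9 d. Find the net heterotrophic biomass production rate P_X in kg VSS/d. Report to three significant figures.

Y_obs = Y / (1 + k_d θ_c) = 0.649 / (1 + 0.101 × 18.9) = 0.649 / 2.909 = 0.2231.
Substrate removed = Q·(S₀ − S) = 2880 m³/d × (1360 − 27.2) g/m³ = 3.84×10^6 g/d = 3838 kg/d.
Biomass produced: P_X = Y_obs·Q·ΔS = 0.2231 × 3838 ≈ 856.4 kg VSS/d.

P_X ≈ 856 kg VSS/d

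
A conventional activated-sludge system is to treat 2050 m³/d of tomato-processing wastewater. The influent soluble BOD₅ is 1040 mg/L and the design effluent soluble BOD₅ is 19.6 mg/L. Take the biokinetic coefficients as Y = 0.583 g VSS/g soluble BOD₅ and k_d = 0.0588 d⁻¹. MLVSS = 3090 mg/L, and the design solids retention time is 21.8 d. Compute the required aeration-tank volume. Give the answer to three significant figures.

V ≈ 3770 m³

From the SRT design equation V = Y Q (S₀−S) θ_c / [X (1 + k_d θ_c)] = 0.583 × 2050 × (1040 − 19.6) × 21.8 / [3090 × (1 + 0.0588 × 21.8)] = 2.66×10^7 / 7051 = 3771 m³.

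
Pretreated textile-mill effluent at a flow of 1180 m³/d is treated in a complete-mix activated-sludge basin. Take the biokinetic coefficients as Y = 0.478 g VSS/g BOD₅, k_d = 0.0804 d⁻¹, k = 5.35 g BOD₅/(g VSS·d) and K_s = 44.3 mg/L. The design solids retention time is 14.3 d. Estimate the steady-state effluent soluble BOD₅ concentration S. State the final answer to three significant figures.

From the Monod/SRT balance for a CMAS, S = K_s·(1+k_d θ_c)/[θ_c·(Y k − k_d) − 1] = 44.3 × (1 + 0.0804 × 14.3) / [14.3 × (0.478 × 5.35 − 0.0804) − 1] = 95.23 / 34.42 = 2.767 mg/L.

S ≈ 2.77 mg/L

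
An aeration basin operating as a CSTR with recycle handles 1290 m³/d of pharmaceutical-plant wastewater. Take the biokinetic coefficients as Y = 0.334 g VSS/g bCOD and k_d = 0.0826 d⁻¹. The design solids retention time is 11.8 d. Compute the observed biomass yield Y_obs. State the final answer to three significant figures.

Y_obs ≈ 0.169 g VSS/g bCOD

The observed yield is Y_obs = Y/(1 + k_d·θ_c) = 0.334 / (1 + 0.0826 × 11.8) = 0.334 / 1.975 = 0.1691 g VSS per g bCOD removed.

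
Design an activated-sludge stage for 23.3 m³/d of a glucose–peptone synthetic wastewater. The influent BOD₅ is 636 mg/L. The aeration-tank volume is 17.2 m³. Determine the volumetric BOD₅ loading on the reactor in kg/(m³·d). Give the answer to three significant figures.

Applied BOD₅ load per unit volume = Q·S₀/V = (23.3 × 636/1000)/17.20 = 0.8616 kg BOD₅·m⁻³·d⁻¹.

L_v ≈ 0.862 kg BOD₅/(m³·d)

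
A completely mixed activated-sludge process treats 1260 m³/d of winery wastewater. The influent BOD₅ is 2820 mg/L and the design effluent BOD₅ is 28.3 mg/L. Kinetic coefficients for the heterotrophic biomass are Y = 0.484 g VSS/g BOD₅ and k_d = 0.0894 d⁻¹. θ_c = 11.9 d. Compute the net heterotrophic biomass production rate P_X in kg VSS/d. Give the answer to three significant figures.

P_X ≈ 825 kg VSS/d

The observed yield is Y_obs = Y/(1 + k_d·θ_c) = 0.484 / (1 + 0.0894 × 11.9) = 0.484 / 2.064 = 0.2345 g VSS per g BOD₅ removed.
ΔS = 2820 − 28.3 = 2792 mg/L, so the substrate removal rate is 1260 × 2792/1000 = 3518 kg BOD₅/d.
Net biomass production P_X = Y_obs × Q·(S₀ − S) = 0.2345 × 3518 = 824.9 kg VSS/d.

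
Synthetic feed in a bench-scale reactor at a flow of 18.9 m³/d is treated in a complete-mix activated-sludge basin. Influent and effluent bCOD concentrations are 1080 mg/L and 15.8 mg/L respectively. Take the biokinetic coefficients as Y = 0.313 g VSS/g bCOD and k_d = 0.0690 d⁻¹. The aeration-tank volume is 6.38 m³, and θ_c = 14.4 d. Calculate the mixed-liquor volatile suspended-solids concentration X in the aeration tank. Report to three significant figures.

X ≈ 7130 mg/L

From V·X·(1 + k_d·θ_c) = Y·Q·(S₀ − S)·θ_c: X = 0.313 × 18.9 × (1080 − 15.8) × 14.4 / [6.38 × (1 + 0.0690 × 14.4)] = 7127 mg/L.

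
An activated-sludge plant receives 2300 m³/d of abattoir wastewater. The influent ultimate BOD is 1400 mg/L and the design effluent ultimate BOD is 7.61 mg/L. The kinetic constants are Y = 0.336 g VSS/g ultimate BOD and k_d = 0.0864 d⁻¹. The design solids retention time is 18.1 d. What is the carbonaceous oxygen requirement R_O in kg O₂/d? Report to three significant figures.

Observed yield with endogenous decay: Y_obs = Y / (1 + k_d·θ_c) = 0.336 / (1 + 0.0864 × 18.1) = 0.336 / 2.564 = 0.1311 g VSS/g ultimate BOD.
Mass of ultimate BOD removed per day: Q(S₀ − S) = 2300 × 1392 g/m³ = 3202 kg/d.
P_X = Y_obs·Q·(S₀ − S) = 0.1311 × 3202 = 419.7 kg VSS/d.
R_O = Q·(S₀ − S) − 1.42·P_X = 3202 − 1.42 × 419.7 = 2607 kg O₂/d.

R_O ≈ 2610 kg O₂/d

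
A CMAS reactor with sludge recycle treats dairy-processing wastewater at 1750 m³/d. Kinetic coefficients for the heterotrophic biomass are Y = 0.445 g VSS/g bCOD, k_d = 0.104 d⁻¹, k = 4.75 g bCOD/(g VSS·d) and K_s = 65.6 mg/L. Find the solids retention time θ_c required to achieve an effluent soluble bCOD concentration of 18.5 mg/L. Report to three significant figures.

From 1/θ_c = Y·k·S/(K_s + S) − k_d: Y·k·S/(K_s+S) = 0.445 × 4.75 × 18.5 / (65.6 + 18.5) = 0.4650 d⁻¹.
θ_c = 1/(μ − k_d) = 1/(0.4650 − 0.104) = 1/0.3610 = 2.770 d.

θ_c ≈ 2.77 d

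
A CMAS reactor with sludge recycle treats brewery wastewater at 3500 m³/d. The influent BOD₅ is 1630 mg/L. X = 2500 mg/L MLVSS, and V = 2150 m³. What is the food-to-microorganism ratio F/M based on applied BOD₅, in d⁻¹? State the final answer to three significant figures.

F/M ≈ 1.06 d⁻¹

F/M = Q·S₀ / (V·X) = 3500 × 1630 / (2150 × 2500) = 1.061 g BOD₅·(g VSS·d)⁻¹.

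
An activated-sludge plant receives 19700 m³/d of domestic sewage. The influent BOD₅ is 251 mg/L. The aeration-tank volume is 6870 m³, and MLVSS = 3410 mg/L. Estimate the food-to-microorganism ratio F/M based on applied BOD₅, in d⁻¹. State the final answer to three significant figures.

F/M ≈ 0.211 d⁻¹

Food-to-microorganism ratio F/M = Q S₀ / (V X) = 19700 × 251 / (6870 × 3410) = 0.2111 d⁻¹.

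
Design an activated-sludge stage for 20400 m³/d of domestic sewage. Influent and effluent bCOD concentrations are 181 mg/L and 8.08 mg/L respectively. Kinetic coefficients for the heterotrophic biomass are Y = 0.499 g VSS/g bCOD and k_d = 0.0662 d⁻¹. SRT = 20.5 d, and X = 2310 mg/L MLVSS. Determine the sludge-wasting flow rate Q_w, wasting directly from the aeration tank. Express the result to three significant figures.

Rearranging the biomass balance for a CMAS with decay, V = Y·Q·ΔS·θ_c / [X·(1+k_d θ_c)] = 0.499 × 20400 × (181 − 8.08) × 20.5 / [2310 × (1 + 0.0662 × 20.5)] = 3.61×10^7 / 5445 = 6627 m³.
For wasting at MLVSS concentration, Q_w = V/θ_c = 6627/20.5 = 323.3 m³/d.

Q_w ≈ 323 m³/d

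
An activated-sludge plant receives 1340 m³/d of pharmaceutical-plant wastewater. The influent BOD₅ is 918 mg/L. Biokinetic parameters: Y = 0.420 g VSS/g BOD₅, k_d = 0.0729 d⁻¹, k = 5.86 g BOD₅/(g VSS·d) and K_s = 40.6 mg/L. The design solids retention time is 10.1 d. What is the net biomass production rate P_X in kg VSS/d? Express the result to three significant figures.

From the Monod/SRT balance for a CMAS, S = K_s·(1+k_d θ_c)/[θ_c·(Y k − k_d) − 1] = 40.6 × (1 + 0.0729 × 10.1) / [10.1 × (0.420 × 5.86 − 0.0729) − 1] = 70.49 / 23.12 = 3.049 mg/L.
Observed yield with endogenous decay: Y_obs = Y / (1 + k_d·θ_c) = 0.420 / (1 + 0.0729 × 10.1) = 0.420 / 1.736 = 0.2419 g VSS/g BOD₅.
Substrate removed = Q·(S₀ − S) = 1340 m³/d × (918 − 3.05) g/m³ = 1.23×10^6 g/d = 1226 kg/d.
P_X = Y_obs · Q(S₀ − S) = 0.2419 × 1226 = 296.6 kg VSS/d.

P_X ≈ 297 kg VSS/d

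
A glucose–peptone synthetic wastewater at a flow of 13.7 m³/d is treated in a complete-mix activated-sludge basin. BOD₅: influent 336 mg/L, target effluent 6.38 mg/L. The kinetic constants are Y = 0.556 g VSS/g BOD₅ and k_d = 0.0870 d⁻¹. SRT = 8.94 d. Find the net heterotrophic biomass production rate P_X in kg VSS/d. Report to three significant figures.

P_X ≈ 1.41 kg VSS/d

Correct the yield for decay: Y_obs = Y/(1 + k_d θ_c) = 0.556 / (1 + 0.0870 × 8.94) = 0.556 / 1.778 = 0.3127.
Mass of BOD₅ removed per day: Q(S₀ − S) = 13.7 × 329.6 g/m³ = 4.516 kg/d.
Net biomass production P_X = Y_obs × Q·(S₀ − S) = 0.3127 × 4.516 = 1.412 kg VSS/d.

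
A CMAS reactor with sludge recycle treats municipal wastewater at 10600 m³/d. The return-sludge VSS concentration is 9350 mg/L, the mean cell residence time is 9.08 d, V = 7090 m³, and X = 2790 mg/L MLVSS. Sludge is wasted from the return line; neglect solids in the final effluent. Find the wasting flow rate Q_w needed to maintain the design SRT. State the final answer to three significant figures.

Q_w = (V·X)/(θ_c X_r) = 7090 × 2790 / (9.08 × 9350) = 233.0 m³/d.

Q_w ≈ 233 m³/d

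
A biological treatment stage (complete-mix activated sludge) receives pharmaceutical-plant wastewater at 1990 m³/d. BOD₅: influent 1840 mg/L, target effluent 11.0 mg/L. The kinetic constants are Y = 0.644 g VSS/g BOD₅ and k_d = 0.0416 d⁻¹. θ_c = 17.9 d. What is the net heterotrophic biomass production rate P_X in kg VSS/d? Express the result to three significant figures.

The observed yield is Y_obs = Y/(1 + k_d·θ_c) = 0.644 / (1 + 0.0416 × 17.9) = 0.644 / 1.745 = 0.3691 g VSS per g BOD₅ removed.
Substrate removed = Q·(S₀ − S) = 1990 m³/d × (1840 − 11.0) g/m³ = 3.64×10^6 g/d = 3640 kg/d.
Net biomass production P_X = Y_obs × Q·(S₀ − S) = 0.3691 × 3640 = 1344 kg VSS/d.

P_X ≈ 1340 kg VSS/d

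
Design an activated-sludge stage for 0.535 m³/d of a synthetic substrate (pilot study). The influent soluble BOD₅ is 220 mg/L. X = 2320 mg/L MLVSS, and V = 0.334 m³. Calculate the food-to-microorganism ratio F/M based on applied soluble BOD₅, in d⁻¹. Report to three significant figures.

F/M ≈ 0.152 d⁻¹

F/M = Q·S₀ / (V·X) = 0.535 × 220 / (0.3340 × 2320) = 0.1519 g soluble BOD₅·(g VSS·d)⁻¹.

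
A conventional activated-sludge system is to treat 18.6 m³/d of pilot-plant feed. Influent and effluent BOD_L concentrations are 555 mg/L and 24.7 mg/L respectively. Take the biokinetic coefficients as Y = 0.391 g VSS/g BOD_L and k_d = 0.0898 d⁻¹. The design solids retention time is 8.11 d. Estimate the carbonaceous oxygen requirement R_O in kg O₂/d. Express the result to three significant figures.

Y_obs = Y / (1 + k_d θ_c) = 0.391 / (1 + 0.0898 × 8.11) = 0.391 / 1.728 = 0.2262.
Q·(S₀ − S) = 18.6 × (555 − 24.7) × 10⁻³ = 9.864 kg/d removed.
P_X = Y_obs·Q·(S₀ − S) = 0.2262 × 9.864 = 2.232 kg VSS/d.
R_O = Q·ΔS − 1.42 P_X = 9.864 − 3.169 = 6.695 kg O₂/d.

R_O ≈ 6.69 kg O₂/d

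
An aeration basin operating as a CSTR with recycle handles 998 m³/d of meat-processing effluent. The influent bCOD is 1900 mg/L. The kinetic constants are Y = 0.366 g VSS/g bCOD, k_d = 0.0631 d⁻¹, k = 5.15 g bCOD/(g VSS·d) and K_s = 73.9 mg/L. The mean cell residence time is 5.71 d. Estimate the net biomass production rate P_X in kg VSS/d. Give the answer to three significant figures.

For a completely mixed reactor with recycle the Lawrence–McCarty relation gives S = K_s·(1 + k_d·θ_c) / [θ_c·(Y·k − k_d) − 1] = 73.9 × (1 + 0.0631 × 5.71) / [5.71 × (0.366 × 5.15 − 0.0631) − 1] = 100.5 / 9.402 = 10.69 mg/L.
The observed yield is Y_obs = Y/(1 + k_d·θ_c) = 0.366 / (1 + 0.0631 × 5.71) = 0.366 / 1.360 = 0.2691 g VSS per g bCOD removed.
ΔS = 1900 − 10.7 = 1889 mg/L, so the substrate removal rate is 998 × 1889/1000 = 1886 kg bCOD/d.
Biomass produced: P_X = Y_obs·Q·ΔS = 0.2691 × 1886 ≈ 507.3 kg VSS/d.

P_X ≈ 507 kg VSS/d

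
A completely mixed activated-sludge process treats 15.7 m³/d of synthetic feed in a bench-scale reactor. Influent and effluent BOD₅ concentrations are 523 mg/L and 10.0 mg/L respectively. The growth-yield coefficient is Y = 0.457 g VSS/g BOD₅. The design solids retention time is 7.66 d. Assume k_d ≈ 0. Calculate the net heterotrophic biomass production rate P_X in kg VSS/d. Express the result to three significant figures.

P_X ≈ 3.68 kg VSS/d

No decay correction is needed, so Y_obs = Y = 0.457.
Mass of BOD₅ removed per day: Q(S₀ − S) = 15.7 × 513.0 g/m³ = 8.054 kg/d.
P_X = Y_obs · Q(S₀ − S) = 0.4570 × 8.054 = 3.681 kg VSS/d.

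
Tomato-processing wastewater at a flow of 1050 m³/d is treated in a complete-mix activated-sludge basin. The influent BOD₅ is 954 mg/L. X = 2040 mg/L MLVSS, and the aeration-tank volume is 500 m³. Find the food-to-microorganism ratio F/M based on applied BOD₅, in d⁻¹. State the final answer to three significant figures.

F/M = Q·S₀ / (V·X) = 1050 × 954 / (500.0 × 2040) = 0.9821 g BOD₅·(g VSS·d)⁻¹.

F/M ≈ 0.982 d⁻¹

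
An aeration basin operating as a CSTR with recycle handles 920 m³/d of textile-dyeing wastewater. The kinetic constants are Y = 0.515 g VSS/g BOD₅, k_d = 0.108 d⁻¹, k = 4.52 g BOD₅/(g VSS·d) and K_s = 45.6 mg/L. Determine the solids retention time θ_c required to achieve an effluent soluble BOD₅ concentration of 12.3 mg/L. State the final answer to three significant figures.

At the target effluent, Y k S/(K_s+S) = 0.515×4.52×12.3/57.90 = 0.4945 d⁻¹.
Then 1/θ_c = μ − k_d = 0.4945 − 0.108 = 0.3865 d⁻¹, giving θ_c = 2.587 d.

θ_c ≈ 2.59 d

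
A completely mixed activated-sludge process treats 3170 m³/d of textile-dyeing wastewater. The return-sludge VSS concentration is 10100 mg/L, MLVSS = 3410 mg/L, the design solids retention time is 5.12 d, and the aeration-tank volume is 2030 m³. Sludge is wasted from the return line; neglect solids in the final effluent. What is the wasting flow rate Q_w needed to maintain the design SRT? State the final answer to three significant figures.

Q_w ≈ 134 m³/d

Wasting from the return line (neglecting effluent solids): Q_w = V·X / (θ_c·X_r) = 2030 × 3410 / (5.12 × 10100) = 133.9 m³/d.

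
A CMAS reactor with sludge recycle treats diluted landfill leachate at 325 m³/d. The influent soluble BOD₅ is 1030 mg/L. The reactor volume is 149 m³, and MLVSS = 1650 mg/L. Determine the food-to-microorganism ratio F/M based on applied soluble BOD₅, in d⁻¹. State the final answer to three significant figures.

F/M ≈ 1.36 d⁻¹

F/M = applied load / biomass = Q·S₀/(V·X) = 325 × 1030 / (149.0 × 1650) = 1.362 d⁻¹.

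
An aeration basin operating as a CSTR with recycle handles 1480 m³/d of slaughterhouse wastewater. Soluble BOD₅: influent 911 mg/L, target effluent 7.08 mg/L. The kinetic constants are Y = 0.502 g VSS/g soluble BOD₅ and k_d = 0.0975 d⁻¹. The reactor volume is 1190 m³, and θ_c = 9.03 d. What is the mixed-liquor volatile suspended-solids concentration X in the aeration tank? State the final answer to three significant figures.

X = Y·Q·ΔS·θ_c / [V·(1 + k_d θ_c)] = 0.502 × 1480 × (911 − 7.08) × 9.03 / [1190 × (1 + 0.0975 × 9.03)] = 2710 mg/L.

X ≈ 2710 mg/L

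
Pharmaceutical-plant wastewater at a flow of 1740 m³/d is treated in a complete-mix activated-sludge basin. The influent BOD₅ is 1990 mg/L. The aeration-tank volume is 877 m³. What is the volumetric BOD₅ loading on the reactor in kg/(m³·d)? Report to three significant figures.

Applied BOD₅ load per unit volume = Q·S₀/V = (1740 × 1990/1000)/877.0 = 3.948 kg BOD₅·m⁻³·d⁻¹.

L_v ≈ 3.95 kg BOD₅/(m³·d)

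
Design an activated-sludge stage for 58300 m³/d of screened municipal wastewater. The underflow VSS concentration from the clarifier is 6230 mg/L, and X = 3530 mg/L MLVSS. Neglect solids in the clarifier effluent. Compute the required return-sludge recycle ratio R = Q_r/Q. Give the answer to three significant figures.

Solids balance on the clarifier gives (1+R)X = R·X_r, so R = X/(X_r − X) = 3530 / (6230 − 3530) = 1.307.

R ≈ 1.31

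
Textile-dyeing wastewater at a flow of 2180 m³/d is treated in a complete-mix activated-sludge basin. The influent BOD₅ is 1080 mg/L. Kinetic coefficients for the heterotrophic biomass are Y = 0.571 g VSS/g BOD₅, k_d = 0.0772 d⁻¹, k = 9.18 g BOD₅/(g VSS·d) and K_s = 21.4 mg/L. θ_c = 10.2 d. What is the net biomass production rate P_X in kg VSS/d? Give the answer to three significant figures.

For a completely mixed reactor with recycle the Lawrence–McCarty relation gives S = K_s·(1 + k_d·θ_c) / [θ_c·(Y·k − k_d) − 1] = 21.4 × (1 + 0.0772 × 10.2) / [10.2 × (0.571 × 9.18 − 0.0772) − 1] = 38.25 / 51.68 = 0.7402 mg/L.
Correct the yield for decay: Y_obs = Y/(1 + k_d θ_c) = 0.571 / (1 + 0.0772 × 10.2) = 0.571 / 1.787 = 0.3195.
Mass of BOD₅ removed per day: Q(S₀ − S) = 2180 × 1079 g/m³ = 2353 kg/d.
Biomass produced: P_X = Y_obs·Q·ΔS = 0.3195 × 2353 ≈ 751.6 kg VSS/d.

P_X ≈ 752 kg VSS/d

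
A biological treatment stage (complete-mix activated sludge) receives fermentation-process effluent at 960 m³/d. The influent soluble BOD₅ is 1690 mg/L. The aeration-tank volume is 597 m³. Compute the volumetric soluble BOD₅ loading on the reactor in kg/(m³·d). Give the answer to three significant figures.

Volumetric loading L_v = Q·S₀ / V = 960 × 1690 g/m³ / 597.0 m³ = 2718 g/(m³·d) = 2.718 kg soluble BOD₅/(m³·d).

L_v ≈ 2.72 kg soluble BOD₅/(m³·d)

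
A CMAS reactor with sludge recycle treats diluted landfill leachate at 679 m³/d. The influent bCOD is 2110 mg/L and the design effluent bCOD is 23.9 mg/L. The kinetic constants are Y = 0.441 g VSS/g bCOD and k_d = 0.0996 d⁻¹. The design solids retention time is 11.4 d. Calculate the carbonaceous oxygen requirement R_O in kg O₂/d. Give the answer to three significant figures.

R_O ≈ 1000 kg O₂/d

Observed yield with endogenous decay: Y_obs = Y / (1 + k_d·θ_c) = 0.441 / (1 + 0.0996 × 11.4) = 0.441 / 2.135 = 0.2065 g VSS/g bCOD.
Q·(S₀ − S) = 679 × (2110 − 23.9) × 10⁻³ = 1416 kg/d removed.
Net sludge production P_X = 0.2065 × 1416 = 292.5 kg VSS/d.
R_O = Q·ΔS − 1.42 P_X = 1416 − 415.4 = 1001 kg O₂/d.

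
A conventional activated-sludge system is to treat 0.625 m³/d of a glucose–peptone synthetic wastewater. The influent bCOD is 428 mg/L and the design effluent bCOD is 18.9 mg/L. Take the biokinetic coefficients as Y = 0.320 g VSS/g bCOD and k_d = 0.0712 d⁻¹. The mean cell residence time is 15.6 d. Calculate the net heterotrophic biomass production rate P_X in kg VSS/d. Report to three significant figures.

Y_obs = Y / (1 + k_d θ_c) = 0.320 / (1 + 0.0712 × 15.6) = 0.320 / 2.111 = 0.1516.
Substrate removed = Q·(S₀ − S) = 0.625 m³/d × (428 − 18.9) g/m³ = 2.56×10^2 g/d = 0.2557 kg/d.
So the net sludge growth is P_X = 0.1516 × 0.2557 = 0.03876 kg VSS/d.

P_X ≈ 0.0388 kg VSS/d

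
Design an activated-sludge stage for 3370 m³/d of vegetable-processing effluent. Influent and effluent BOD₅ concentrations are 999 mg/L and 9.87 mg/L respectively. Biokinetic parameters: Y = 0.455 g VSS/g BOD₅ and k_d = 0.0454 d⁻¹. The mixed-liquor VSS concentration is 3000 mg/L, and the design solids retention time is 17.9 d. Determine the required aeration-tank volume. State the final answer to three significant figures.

Steady-state biomass mass balance: V·X·(1 + k_d·θ_c) = Y·Q·(S₀ − S)·θ_c, so V = 0.455 × 3370 × (999 − 9.87) × 17.9 / [3000 × (1 + 0.0454 × 17.9)] = 2.71×10^7 / 5438 = 4992 m³.

V ≈ 4990 m³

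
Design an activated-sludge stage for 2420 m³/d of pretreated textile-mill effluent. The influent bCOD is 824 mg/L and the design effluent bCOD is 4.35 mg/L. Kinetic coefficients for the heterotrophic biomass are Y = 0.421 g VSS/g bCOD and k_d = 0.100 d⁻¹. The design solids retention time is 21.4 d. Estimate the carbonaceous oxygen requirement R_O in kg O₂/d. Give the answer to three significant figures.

Observed yield with endogenous decay: Y_obs = Y / (1 + k_d·θ_c) = 0.421 / (1 + 0.100 × 21.4) = 0.421 / 3.140 = 0.1341 g VSS/g bCOD.
Mass of bCOD removed per day: Q(S₀ − S) = 2420 × 819.6 g/m³ = 1984 kg/d.
Net sludge production P_X = 0.1341 × 1984 = 265.9 kg VSS/d.
Carbonaceous O₂ demand = substrate oxidised − cell-mass equivalent = 1984 − 1.42 × 265.9 = 1606 kg O₂/d.

R_O ≈ 1610 kg O₂/d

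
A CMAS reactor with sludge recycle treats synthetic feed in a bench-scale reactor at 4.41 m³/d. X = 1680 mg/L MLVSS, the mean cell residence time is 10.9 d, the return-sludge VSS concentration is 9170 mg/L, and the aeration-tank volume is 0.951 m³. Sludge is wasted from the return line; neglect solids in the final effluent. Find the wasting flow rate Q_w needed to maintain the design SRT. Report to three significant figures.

Q_w ≈ 0.0160 m³/d

Wasting from the return line (neglecting effluent solids): Q_w = V·X / (θ_c·X_r) = 0.9510 × 1680 / (10.9 × 9170) = 0.01598 m³/d.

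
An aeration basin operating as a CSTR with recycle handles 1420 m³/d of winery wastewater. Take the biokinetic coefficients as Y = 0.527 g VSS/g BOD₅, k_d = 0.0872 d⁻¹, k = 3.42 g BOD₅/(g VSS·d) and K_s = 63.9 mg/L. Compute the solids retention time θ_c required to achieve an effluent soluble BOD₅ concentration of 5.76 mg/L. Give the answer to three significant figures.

θ_c ≈ 16.2 d

From 1/θ_c = Y·k·S/(K_s + S) − k_d: Y·k·S/(K_s+S) = 0.527 × 3.42 × 5.76 / (63.9 + 5.76) = 0.1490 d⁻¹.
θ_c = 1/(μ − k_d) = 1/(0.1490 − 0.0872) = 1/0.06183 = 16.17 d.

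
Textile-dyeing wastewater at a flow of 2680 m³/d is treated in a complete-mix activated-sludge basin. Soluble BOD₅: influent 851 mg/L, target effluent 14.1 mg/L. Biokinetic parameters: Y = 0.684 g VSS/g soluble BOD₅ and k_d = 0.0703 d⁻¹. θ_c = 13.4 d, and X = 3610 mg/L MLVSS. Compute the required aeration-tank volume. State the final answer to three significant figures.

From the SRT design equation V = Y Q (S₀−S) θ_c / [X (1 + k_d θ_c)] = 0.684 × 2680 × (851 − 14.1) × 13.4 / [3610 × (1 + 0.0703 × 13.4)] = 2.06×10^7 / 7011 = 2932 m³.

V ≈ 2930 m³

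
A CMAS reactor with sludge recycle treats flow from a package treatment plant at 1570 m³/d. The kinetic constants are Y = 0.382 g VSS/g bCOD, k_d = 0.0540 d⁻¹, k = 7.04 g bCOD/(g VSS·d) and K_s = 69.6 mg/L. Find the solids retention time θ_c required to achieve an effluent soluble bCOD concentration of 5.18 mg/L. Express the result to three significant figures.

From 1/θ_c = Y·k·S/(K_s + S) − k_d: Y·k·S/(K_s+S) = 0.382 × 7.04 × 5.18 / (69.6 + 5.18) = 0.1863 d⁻¹.
Then 1/θ_c = μ − k_d = 0.1863 − 0.0540 = 0.1323 d⁻¹, giving θ_c = 7.559 d.

θ_c ≈ 7.56 d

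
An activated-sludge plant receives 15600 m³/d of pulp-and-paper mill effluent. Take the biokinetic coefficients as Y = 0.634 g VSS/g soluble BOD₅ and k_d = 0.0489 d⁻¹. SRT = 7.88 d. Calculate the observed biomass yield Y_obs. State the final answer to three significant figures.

The observed yield is Y_obs = Y/(1 + k_d·θ_c) = 0.634 / (1 + 0.0489 × 7.88) = 0.634 / 1.385 = 0.4577 g VSS per g soluble BOD₅ removed.

Y_obs ≈ 0.458 g VSS/g soluble BOD₅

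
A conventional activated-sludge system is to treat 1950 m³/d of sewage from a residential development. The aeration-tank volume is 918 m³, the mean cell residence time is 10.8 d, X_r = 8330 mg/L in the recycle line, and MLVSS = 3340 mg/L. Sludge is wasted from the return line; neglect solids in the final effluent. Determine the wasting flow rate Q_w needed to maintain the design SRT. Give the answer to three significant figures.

Wasting from the return line (neglecting effluent solids): Q_w = V·X / (θ_c·X_r) = 918.0 × 3340 / (10.8 × 8330) = 34.08 m³/d.

Q_w ≈ 34.1 m³/d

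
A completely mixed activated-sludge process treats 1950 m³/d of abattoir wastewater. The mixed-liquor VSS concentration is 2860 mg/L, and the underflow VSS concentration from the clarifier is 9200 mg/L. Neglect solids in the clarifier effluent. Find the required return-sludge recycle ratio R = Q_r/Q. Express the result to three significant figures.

Mass balance around the secondary clarifier (neglecting effluent solids): R = X / (X_r − X) = 2860 / (9200 − 2860) = 0.4511.

R ≈ 0.451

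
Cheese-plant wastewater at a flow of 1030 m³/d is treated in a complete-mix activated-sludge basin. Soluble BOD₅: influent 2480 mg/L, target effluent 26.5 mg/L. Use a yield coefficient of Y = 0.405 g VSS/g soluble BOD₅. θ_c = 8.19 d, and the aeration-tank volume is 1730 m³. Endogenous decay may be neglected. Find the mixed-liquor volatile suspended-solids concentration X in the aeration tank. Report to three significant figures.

From V·X = Y·Q·(S₀ − S)·θ_c (decay neglected): X = 0.405 × 1030 × (2480 − 26.5) × 8.19 / 1730 = 4845 mg/L.

X ≈ 4850 mg/L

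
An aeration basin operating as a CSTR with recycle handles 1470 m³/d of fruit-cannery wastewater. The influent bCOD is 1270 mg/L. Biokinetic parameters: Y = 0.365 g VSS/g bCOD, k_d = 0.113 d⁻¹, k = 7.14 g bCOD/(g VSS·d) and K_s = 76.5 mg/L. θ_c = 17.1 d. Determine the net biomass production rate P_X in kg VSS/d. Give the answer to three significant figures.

Effluent substrate depends only on kinetics and SRT: S = K_s(1 + k_d θ_c) / [θ_c(Yk − k_d) − 1] = 76.5 × (1 + 0.113 × 17.1) / [17.1 × (0.365 × 7.14 − 0.113) − 1] = 224.3 / 41.63 = 5.388 mg/L.
Observed yield with endogenous decay: Y_obs = Y / (1 + k_d·θ_c) = 0.365 / (1 + 0.113 × 17.1) = 0.365 / 2.932 = 0.1245 g VSS/g bCOD.
Mass of bCOD removed per day: Q(S₀ − S) = 1470 × 1265 g/m³ = 1859 kg/d.
Biomass produced: P_X = Y_obs·Q·ΔS = 0.1245 × 1859 ≈ 231.4 kg VSS/d.

P_X ≈ 231 kg VSS/d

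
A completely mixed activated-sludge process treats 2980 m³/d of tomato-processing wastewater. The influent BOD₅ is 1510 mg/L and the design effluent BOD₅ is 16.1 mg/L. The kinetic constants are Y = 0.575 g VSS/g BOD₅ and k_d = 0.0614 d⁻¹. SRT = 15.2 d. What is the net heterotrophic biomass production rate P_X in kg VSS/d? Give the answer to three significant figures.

P_X ≈ 1320 kg VSS/d

Y_obs = Y / (1 + k_d θ_c) = 0.575 / (1 + 0.0614 × 15.2) = 0.575 / 1.933 = 0.2974.
ΔS = 1510 − 16.1 = 1494 mg/L, so the substrate removal rate is 2980 × 1494/1000 = 4452 kg BOD₅/d.
So the net sludge growth is P_X = 0.2974 × 4452 = 1324 kg VSS/d.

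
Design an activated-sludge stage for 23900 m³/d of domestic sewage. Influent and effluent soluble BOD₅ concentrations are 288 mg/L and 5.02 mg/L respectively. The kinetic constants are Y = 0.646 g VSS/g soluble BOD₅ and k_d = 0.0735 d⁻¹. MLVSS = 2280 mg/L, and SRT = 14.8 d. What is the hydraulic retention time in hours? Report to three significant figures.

τ ≈ 13.6 h

From the SRT design equation V = Y Q (S₀−S) θ_c / [X (1 + k_d θ_c)] = 0.646 × 23900 × (288 − 5.02) × 14.8 / [2280 × (1 + 0.0735 × 14.8)] = 6.47×10^7 / 4760 = 13584 m³.
τ = V/Q = 13584/23900 = 0.5684 d, or 13.64 h.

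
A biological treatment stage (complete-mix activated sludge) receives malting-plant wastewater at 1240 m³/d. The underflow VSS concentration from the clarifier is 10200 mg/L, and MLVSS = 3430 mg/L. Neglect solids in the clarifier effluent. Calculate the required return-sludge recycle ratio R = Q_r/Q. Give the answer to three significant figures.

R ≈ 0.507

R = Q_r/Q = X/(X_r − X) = 3430 / (10200 − 3430) = 0.5066.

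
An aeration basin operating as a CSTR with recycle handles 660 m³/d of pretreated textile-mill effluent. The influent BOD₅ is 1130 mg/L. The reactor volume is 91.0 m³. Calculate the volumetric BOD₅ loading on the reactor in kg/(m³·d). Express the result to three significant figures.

L_v ≈ 8.20 kg BOD₅/(m³·d)

Volumetric loading L_v = Q·S₀ / V = 660 × 1130 g/m³ / 91.00 m³ = 8196 g/(m³·d) = 8.196 kg BOD₅/(m³·d).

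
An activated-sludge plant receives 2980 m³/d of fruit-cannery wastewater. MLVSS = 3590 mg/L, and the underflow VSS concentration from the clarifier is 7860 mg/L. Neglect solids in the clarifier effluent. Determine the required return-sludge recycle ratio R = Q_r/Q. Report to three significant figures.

Mass balance around the secondary clarifier (neglecting effluent solids): R = X / (X_r − X) = 3590 / (7860 − 3590) = 0.8407.

R ≈ 0.841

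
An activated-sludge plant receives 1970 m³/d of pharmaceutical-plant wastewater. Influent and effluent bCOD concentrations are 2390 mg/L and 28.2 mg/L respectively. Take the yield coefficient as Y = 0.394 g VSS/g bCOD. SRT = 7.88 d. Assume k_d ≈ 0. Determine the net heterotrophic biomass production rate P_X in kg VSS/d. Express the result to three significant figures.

P_X ≈ 1830 kg VSS/d

No decay correction is needed, so Y_obs = Y = 0.394.
ΔS = 2390 − 28.2 = 2362 mg/L, so the substrate removal rate is 1970 × 2362/1000 = 4653 kg bCOD/d.
Net biomass production P_X = Y_obs × Q·(S₀ − S) = 0.3940 × 4653 = 1833 kg VSS/d.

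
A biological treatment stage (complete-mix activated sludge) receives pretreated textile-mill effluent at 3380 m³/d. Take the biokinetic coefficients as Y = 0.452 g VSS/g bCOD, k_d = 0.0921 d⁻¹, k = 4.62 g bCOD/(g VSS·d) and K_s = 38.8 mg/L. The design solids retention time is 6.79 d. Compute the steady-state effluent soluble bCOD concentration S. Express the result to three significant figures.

For a completely mixed reactor with recycle the Lawrence–McCarty relation gives S = K_s·(1 + k_d·θ_c) / [θ_c·(Y·k − k_d) − 1] = 38.8 × (1 + 0.0921 × 6.79) / [6.79 × (0.452 × 4.62 − 0.0921) − 1] = 63.06 / 12.55 = 5.023 mg/L.

S ≈ 5.02 mg/L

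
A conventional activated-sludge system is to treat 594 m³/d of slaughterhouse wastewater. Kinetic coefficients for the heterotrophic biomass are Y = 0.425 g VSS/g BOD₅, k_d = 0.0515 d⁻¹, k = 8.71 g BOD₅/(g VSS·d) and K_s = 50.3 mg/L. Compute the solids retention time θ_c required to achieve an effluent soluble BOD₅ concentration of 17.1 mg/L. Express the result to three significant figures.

From 1/θ_c = Y·k·S/(K_s + S) − k_d: Y·k·S/(K_s+S) = 0.425 × 8.71 × 17.1 / (50.3 + 17.1) = 0.9392 d⁻¹.
1/θ_c = 0.9392 − 0.0515 = 0.8877 d⁻¹, so θ_c = 1.127 d.

θ_c ≈ 1.13 d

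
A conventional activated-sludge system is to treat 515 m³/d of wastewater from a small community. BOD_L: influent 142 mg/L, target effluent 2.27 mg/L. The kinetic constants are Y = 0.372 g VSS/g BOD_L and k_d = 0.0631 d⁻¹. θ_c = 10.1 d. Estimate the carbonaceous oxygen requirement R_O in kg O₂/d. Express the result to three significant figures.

R_O ≈ 48.7 kg O₂/d

Correct the yield for decay: Y_obs = Y/(1 + k_d θ_c) = 0.372 / (1 + 0.0631 × 10.1) = 0.372 / 1.637 = 0.2272.
Substrate removed = Q·(S₀ − S) = 515 m³/d × (142 − 2.27) g/m³ = 7.2×10^4 g/d = 71.96 kg/d.
Net sludge production P_X = 0.2272 × 71.96 = 16.35 kg VSS/d.
R_O = Q·ΔS − 1.42 P_X = 71.96 − 23.22 = 48.74 kg O₂/d.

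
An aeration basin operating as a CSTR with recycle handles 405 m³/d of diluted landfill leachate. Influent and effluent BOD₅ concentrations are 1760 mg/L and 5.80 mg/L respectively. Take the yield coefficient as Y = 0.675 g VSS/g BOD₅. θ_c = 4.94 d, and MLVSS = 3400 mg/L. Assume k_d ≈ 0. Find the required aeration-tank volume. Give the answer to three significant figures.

With k_d = 0 the design equation reduces to V = Y Q (S₀−S) θ_c / X = 0.675 × 405 × (1760 − 5.80) × 4.94 / 3400 = 696.8 m³.

V ≈ 697 m³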